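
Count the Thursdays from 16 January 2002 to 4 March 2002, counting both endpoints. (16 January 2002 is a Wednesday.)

7

16 January 2002 is a Wednesday; the first Thursday on or after it is 17 January 2002 (1 day later).
From 17 January 2002 to 4 March 2002: 14 + 28 + 4 = 46 days (rest of January, February, March).
46 ÷ 7 = 6 full weeks with remainder 4, so 6 more Thursdays after the first → 7.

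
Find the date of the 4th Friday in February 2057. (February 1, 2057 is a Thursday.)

February 23, 2057

February 2057 begins on a Thursday, so the first Friday is February 2 (1 day later).
The 4th Friday is 3 weeks later: 2 + 21 = 23.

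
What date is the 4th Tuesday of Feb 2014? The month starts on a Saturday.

Feb 2014 begins on a Saturday, so the first Tuesday is Feb 4 (3 days later).
The 4th Tuesday is 3 weeks later: 4 + 21 = 25.

Feb 25, 2014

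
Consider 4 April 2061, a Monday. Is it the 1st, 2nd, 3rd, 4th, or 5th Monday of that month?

1st

Day 4 falls in week ⌈4/7⌉ of the month.
Days 1–7 hold the 1st Monday, 8–14 the 2nd, 15–21 the 3rd, 22–28 the 4th, 29–31 the 5th.
4 is in the range for the 1st.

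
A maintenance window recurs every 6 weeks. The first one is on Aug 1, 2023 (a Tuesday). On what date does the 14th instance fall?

The 14th occurrence is 13 intervals after the first: 13 × 42 = 546 days after Aug 1, 2023.
Aug has 31 days — 30 days to the end of Aug leaves 516.
From end of Aug to end of 2023 is 122 days (394 left).
2024 has 366 days (28 left).
28 days into Jan → Jan 28, 2025.

Jan 28, 2025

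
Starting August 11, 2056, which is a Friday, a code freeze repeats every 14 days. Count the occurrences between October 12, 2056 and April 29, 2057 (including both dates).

Occurrences land 14·i days after August 11, 2056 for i = 0, 1, 2, …
October 12, 2056 is 62 days after the start; 62 ÷ 14 = 4 remainder 6; since the remainder is 6, round up to i = 5. First occurrence in the window: #6 on October 20, 2056 (5×14 = 70 days in).
April 29, 2057 is 261 days after the start; 261 ÷ 14 = 18 remainder 9. Last occurrence in the window: #19 on April 20, 2057.
Occurrences #6 through #19: 14 in total.

14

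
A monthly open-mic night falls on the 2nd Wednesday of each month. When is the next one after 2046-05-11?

2046-06-13

May 2046 starts on a Tuesday; its first Wednesday is the 2nd, so the 2nd Wednesday is the 9th — 2046-05-09.
That is not after 2046-05-11, so look at June 2046.
June 2046 starts on a Friday; its first Wednesday is the 6th, so the 2nd Wednesday is the 13th — 2046-06-13.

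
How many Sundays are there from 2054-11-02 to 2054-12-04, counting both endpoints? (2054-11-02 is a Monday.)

4

2054-11-02 is a Monday; the first Sunday on or after it is 2054-11-08 (6 days later).
From 2054-11-08 to 2054-12-04: 22 + 4 = 26 days (rest of November, December).
26 ÷ 7 = 3 full weeks with remainder 5, so 3 more Sundays after the first → 4.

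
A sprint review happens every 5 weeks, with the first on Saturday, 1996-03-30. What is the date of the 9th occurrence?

The 9th occurrence is 8 intervals after the first: 8 × 35 = 280 days after 1996-03-30.
March has 31 days — 1 day to the end of March leaves 279.
April has 30 days (249 left).
May has 31 days (218 left).
June has 30 days (188 left).
July has 31 days (157 left).
August has 31 days (126 left).
September has 30 days (96 left).
October has 31 days (65 left).
November has 30 days (35 left).
December has 31 days (4 left).
4 days into January → 1997-01-04.

1997-01-04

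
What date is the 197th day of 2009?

Jul 16, 2009

Jan has 31 days (197 − 31 = 166 remain).
Feb has 28 days (166 − 28 = 138 remain).
Mar has 31 days (138 − 31 = 107 remain).
Apr has 30 days (107 − 30 = 77 remain).
May has 31 days (77 − 31 = 46 remain).
Jun has 30 days (46 − 30 = 16 remain).
16 into Jul → Jul 16.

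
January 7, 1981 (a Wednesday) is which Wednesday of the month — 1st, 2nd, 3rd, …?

Day 7 falls in week ⌈7/7⌉ of the month.
Days 1–7 hold the 1st Wednesday, 8–14 the 2nd, 15–21 the 3rd, 22–28 the 4th, 29–31 the 5th.
7 is in the range for the 1st.

1st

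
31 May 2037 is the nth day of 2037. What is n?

Days in months before May: 31 + 28 + 31 + 30 = 120.
Plus 31 days into May → day 151.

151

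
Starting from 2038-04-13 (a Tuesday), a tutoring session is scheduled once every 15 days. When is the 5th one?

2038-06-12

The 5th occurrence is 4 intervals after the first: 4 × 15 = 60 days after 2038-04-13.
April has 30 days — 17 days to the end of April leaves 43.
May has 31 days (12 left).
12 days into June → 2038-06-12.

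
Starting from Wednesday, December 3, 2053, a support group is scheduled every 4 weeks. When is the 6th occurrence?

April 22, 2054

The 6th occurrence is 5 intervals after the first: 5 × 28 = 140 days after December 3, 2053.
December has 31 days — 28 days to the end of December leaves 112.
January has 31 days (81 left).
February has 28 days (53 left).
March has 31 days (22 left).
22 days into April → April 22, 2054.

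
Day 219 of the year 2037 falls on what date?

Jan has 31 days (219 − 31 = 188 remain).
Feb has 28 days (188 − 28 = 160 remain).
Mar has 31 days (160 − 31 = 129 remain).
Apr has 30 days (129 − 30 = 99 remain).
May has 31 days (99 − 31 = 68 remain).
Jun has 30 days (68 − 30 = 38 remain).
Jul has 31 days (38 − 31 = 7 remain).
7 into Aug → Aug 7.

Aug 7, 2037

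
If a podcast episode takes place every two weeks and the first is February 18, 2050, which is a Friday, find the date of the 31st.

April 14, 2051

The 31st occurrence is 30 intervals after the first: 30 × 14 = 420 days after February 18, 2050.
February has 28 days — 10 days to the end of February leaves 410.
From end of February to end of 2050 is 306 days (104 left).
January has 31 days (73 left).
February has 28 days (45 left).
March has 31 days (14 left).
14 days into April → April 14, 2051.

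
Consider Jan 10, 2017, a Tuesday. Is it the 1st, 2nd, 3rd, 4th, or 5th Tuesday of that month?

Day 10 falls in week ⌈10/7⌉ of the month.
Days 1–7 hold the 1st Tuesday, 8–14 the 2nd, 15–21 the 3rd, 22–28 the 4th, 29–31 the 5th.
10 is in the range for the 2nd.

2nd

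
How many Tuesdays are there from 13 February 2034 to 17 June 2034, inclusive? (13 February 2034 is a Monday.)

18

13 February 2034 is a Monday; the first Tuesday on or after it is 14 February 2034 (1 day later).
From 14 February 2034 to 17 June 2034: 14 + 31 + 30 + 31 + 17 = 123 days (rest of February, March, April, May, June).
123 ÷ 7 = 17 full weeks with remainder 4, so 17 more Tuesdays after the first → 18.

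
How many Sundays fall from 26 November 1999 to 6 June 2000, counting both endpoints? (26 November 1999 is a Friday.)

28

26 November 1999 is a Friday; the first Sunday on or after it is 28 November 1999 (2 days later).
From 28 November 1999 to 6 June 2000: 2 + 31 + 31 + 29 + 31 + 30 + 31 + 6 = 191 days (rest of November, December, January, February, March, April, May, June).
191 ÷ 7 = 27 full weeks with remainder 2, so 27 more Sundays after the first → 28.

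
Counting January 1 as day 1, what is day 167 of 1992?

Jan has 31 days (167 − 31 = 136 remain).
Feb has 29 days (136 − 29 = 107 remain).
Mar has 31 days (107 − 31 = 76 remain).
Apr has 30 days (76 − 30 = 46 remain).
May has 31 days (46 − 31 = 15 remain).
15 into Jun → Jun 15.

Jun 15, 1992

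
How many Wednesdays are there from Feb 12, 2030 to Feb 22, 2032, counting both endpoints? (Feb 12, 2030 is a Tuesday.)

106

Feb 12, 2030 is a Tuesday; the first Wednesday on or after it is Feb 13, 2030 (1 day later).
From Feb 13, 2030 to Feb 22, 2032: 321 + 365 + 53 = 739 days (rest of 2030, 2031, to Feb 22, 2032 in 2032).
739 ÷ 7 = 105 full weeks with remainder 4, so 105 more Wednesdays after the first → 106.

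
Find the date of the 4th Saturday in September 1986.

The first Saturday of September 1986 is September 6.
The 4th Saturday is 3 weeks later: 6 + 21 = 27.

September 27, 1986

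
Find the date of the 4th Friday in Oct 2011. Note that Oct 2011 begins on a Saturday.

Oct 2011 begins on a Saturday, so the first Friday is Oct 7 (6 days later).
The 4th Friday is 3 weeks later: 7 + 21 = 28.

Oct 28, 2011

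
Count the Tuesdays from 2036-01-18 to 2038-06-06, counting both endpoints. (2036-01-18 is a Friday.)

2036-01-18 is a Friday; the first Tuesday on or after it is 2036-01-22 (4 days later).
From 2036-01-22 to 2038-06-06: 344 + 365 + 157 = 866 days (rest of 2036, 2037, to 2038-06-06 in 2038).
866 ÷ 7 = 123 full weeks with remainder 5, so 123 more Tuesdays after the first → 124.

124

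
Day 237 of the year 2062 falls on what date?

Jan has 31 days (237 − 31 = 206 remain).
Feb has 28 days (206 − 28 = 178 remain).
Mar has 31 days (178 − 31 = 147 remain).
Apr has 30 days (147 − 30 = 117 remain).
May has 31 days (117 − 31 = 86 remain).
Jun has 30 days (86 − 30 = 56 remain).
Jul has 31 days (56 − 31 = 25 remain).
25 into Aug → Aug 25.

Aug 25, 2062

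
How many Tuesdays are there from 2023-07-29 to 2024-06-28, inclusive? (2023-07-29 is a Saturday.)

48

2023-07-29 is a Saturday; the first Tuesday on or after it is 2023-08-01 (3 days later).
From 2023-08-01 to 2024-06-28: 30 + 30 + 31 + 30 + 31 + 31 + 29 + 31 + 30 + 31 + 28 = 332 days (rest of August, September, October, November, December, January, February, March, April, May, June).
332 ÷ 7 = 47 full weeks with remainder 3, so 47 more Tuesdays after the first → 48.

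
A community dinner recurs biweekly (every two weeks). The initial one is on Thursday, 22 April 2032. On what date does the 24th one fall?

The 24th occurrence is 23 intervals after the first: 23 × 14 = 322 days after 22 April 2032.
April has 30 days — 8 days to the end of April leaves 314.
May has 31 days (283 left).
June has 30 days (253 left).
July has 31 days (222 left).
August has 31 days (191 left).
September has 30 days (161 left).
October has 31 days (130 left).
November has 30 days (100 left).
December has 31 days (69 left).
January has 31 days (38 left).
February has 28 days (10 left).
10 days into March → 10 March 2033.

10 March 2033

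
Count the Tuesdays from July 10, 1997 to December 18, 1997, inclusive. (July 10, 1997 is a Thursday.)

23

July 10, 1997 is a Thursday; the first Tuesday on or after it is July 15, 1997 (5 days later).
From July 15, 1997 to December 18, 1997: 16 + 31 + 30 + 31 + 30 + 18 = 156 days (rest of July, August, September, October, November, December).
156 ÷ 7 = 22 full weeks with remainder 2, so 22 more Tuesdays after the first → 23.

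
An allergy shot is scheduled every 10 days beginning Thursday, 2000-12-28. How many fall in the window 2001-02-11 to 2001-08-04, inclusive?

Occurrences land 10·i days after 2000-12-28 for i = 0, 1, 2, …
2001-02-11 is 45 days after the start; 45 ÷ 10 = 4 remainder 5; since the remainder is 5, round up to i = 5. First occurrence in the window: #6 on 2001-02-16 (5×10 = 50 days in).
2001-08-04 is 219 days after the start; 219 ÷ 10 = 21 remainder 9. Last occurrence in the window: #22 on 2001-07-26.
Occurrences #6 through #22: 17 in total.

17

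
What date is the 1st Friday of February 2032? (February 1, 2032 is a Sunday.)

February 2032 begins on a Sunday, so the first Friday is February 6 (5 days later).

February 6, 2032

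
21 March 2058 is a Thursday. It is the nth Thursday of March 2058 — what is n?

Day 21 falls in week ⌈21/7⌉ of the month.
Days 1–7 hold the 1st Thursday, 8–14 the 2nd, 15–21 the 3rd, 22–28 the 4th, 29–31 the 5th.
21 is in the range for the 3rd.

3rd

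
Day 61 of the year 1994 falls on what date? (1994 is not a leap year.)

January has 31 days (61 − 31 = 30 remain).
February has 28 days (30 − 28 = 2 remain).
2 into March → March 2.

March 2, 1994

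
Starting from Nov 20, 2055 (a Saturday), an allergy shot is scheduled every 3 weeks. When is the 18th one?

The 18th occurrence is 17 intervals after the first: 17 × 21 = 357 days after Nov 20, 2055.
Nov has 30 days — 10 days to the end of Nov leaves 347.
Dec has 31 days (316 left).
Jan has 31 days (285 left).
Feb has 29 days (256 left).
Mar has 31 days (225 left).
Apr has 30 days (195 left).
May has 31 days (164 left).
Jun has 30 days (134 left).
Jul has 31 days (103 left).
Aug has 31 days (72 left).
Sep has 30 days (42 left).
Oct has 31 days (11 left).
11 days into Nov → Nov 11, 2056.

Nov 11, 2056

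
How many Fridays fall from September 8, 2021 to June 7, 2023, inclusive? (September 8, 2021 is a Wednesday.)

September 8, 2021 is a Wednesday; the first Friday on or after it is September 10, 2021 (2 days later).
From September 10, 2021 to June 7, 2023: 112 + 365 + 158 = 635 days (rest of 2021, 2022, to June 7, 2023 in 2023).
635 ÷ 7 = 90 full weeks with remainder 5, so 90 more Fridays after the first → 91.

91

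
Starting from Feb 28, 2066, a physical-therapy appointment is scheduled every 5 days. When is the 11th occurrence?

Apr 19, 2066

The 11th occurrence is 10 intervals after the first: 10 × 5 = 50 days after Feb 28, 2066.
Feb has 28 days — 0 days to the end of Feb leaves 50.
Mar has 31 days (19 left).
19 days into Apr → Apr 19, 2066.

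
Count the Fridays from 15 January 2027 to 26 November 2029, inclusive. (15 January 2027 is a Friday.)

150

15 January 2027 is a Friday; the first Friday on or after it is 15 January 2027.
From 15 January 2027 to 26 November 2029: 350 + 366 + 330 = 1046 days (rest of 2027, 2028, to 26 November 2029 in 2029).
1046 ÷ 7 = 149 full weeks with remainder 3, so 149 more Fridays after the first → 150.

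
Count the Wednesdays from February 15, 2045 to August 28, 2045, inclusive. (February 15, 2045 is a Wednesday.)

28

February 15, 2045 is a Wednesday; the first Wednesday on or after it is February 15, 2045.
From February 15, 2045 to August 28, 2045: 13 + 31 + 30 + 31 + 30 + 31 + 28 = 194 days (rest of February, March, April, May, June, July, August).
194 ÷ 7 = 27 full weeks with remainder 5, so 27 more Wednesdays after the first → 28.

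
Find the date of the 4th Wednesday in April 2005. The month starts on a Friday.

April 2005 begins on a Friday, so the first Wednesday is April 6 (5 days later).
The 4th Wednesday is 3 weeks later: 6 + 21 = 27.

2005-04-27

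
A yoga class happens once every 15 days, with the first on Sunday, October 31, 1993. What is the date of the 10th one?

The 10th occurrence is 9 intervals after the first: 9 × 15 = 135 days after October 31, 1993.
October has 31 days — 0 days to the end of October leaves 135.
November has 30 days (105 left).
December has 31 days (74 left).
January has 31 days (43 left).
February has 28 days (15 left).
15 days into March → March 15, 1994.

March 15, 1994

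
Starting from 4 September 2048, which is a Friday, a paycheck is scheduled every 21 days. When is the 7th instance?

8 January 2049

The 7th occurrence is 6 intervals after the first: 6 × 21 = 126 days after 4 September 2048.
September has 30 days — 26 days to the end of September leaves 100.
October has 31 days (69 left).
November has 30 days (39 left).
December has 31 days (8 left).
8 days into January → 8 January 2049.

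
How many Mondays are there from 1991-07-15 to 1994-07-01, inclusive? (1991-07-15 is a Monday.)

1991-07-15 is a Monday; the first Monday on or after it is 1991-07-15.
From 1991-07-15 to 1994-07-01: 169 + 366 + 365 + 182 = 1082 days (rest of 1991, 1992, 1993, to 1994-07-01 in 1994).
1082 ÷ 7 = 154 full weeks with remainder 4, so 154 more Mondays after the first → 155.

155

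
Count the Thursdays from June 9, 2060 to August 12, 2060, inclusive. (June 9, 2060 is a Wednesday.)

10

June 9, 2060 is a Wednesday; the first Thursday on or after it is June 10, 2060 (1 day later).
From June 10, 2060 to August 12, 2060: 20 + 31 + 12 = 63 days (rest of June, July, August).
63 ÷ 7 = 9 full weeks with remainder 0, so 9 more Thursdays after the first → 10.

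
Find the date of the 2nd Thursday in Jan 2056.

The first Thursday of Jan 2056 is Jan 6.
The 2nd Thursday is 1 weeks later: 6 + 7 = 13.

Jan 13, 2056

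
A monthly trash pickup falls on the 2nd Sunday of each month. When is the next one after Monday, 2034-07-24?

July 2034 starts on a Saturday; its first Sunday is the 2nd, so the 2nd Sunday is the 9th — 2034-07-09.
That is not after 2034-07-24, so look at August 2034.
August 2034 starts on a Tuesday; its first Sunday is the 6th, so the 2nd Sunday is the 13th — 2034-08-13.

2034-08-13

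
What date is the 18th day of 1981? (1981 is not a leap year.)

18 into January → January 18.

18 January 1981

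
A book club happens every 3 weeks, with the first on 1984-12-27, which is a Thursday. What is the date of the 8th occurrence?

The 8th occurrence is 7 intervals after the first: 7 × 21 = 147 days after 1984-12-27.
December has 31 days — 4 days to the end of December leaves 143.
January has 31 days (112 left).
February has 28 days (84 left).
March has 31 days (53 left).
April has 30 days (23 left).
23 days into May → 1985-05-23.

1985-05-23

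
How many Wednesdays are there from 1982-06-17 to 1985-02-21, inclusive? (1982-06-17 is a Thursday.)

1982-06-17 is a Thursday; the first Wednesday on or after it is 1982-06-23 (6 days later).
From 1982-06-23 to 1985-02-21: 191 + 365 + 366 + 52 = 974 days (rest of 1982, 1983, 1984, to 1985-02-21 in 1985).
974 ÷ 7 = 139 full weeks with remainder 1, so 139 more Wednesdays after the first → 140.

140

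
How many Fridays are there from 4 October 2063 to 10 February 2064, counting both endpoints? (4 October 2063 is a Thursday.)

4 October 2063 is a Thursday; the first Friday on or after it is 5 October 2063 (1 day later).
From 5 October 2063 to 10 February 2064: 26 + 30 + 31 + 31 + 10 = 128 days (rest of October, November, December, January, February).
128 ÷ 7 = 18 full weeks with remainder 2, so 18 more Fridays after the first → 19.

19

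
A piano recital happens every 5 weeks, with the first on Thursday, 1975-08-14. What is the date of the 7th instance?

1976-03-11

The 7th occurrence is 6 intervals after the first: 6 × 35 = 210 days after 1975-08-14.
August has 31 days — 17 days to the end of August leaves 193.
September has 30 days (163 left).
October has 31 days (132 left).
November has 30 days (102 left).
December has 31 days (71 left).
January has 31 days (40 left).
February has 29 days (11 left).
11 days into March → 1976-03-11.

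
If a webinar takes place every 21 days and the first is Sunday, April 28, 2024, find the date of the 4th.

June 30, 2024

The 4th occurrence is 3 intervals after the first: 3 × 21 = 63 days after April 28, 2024.
April has 30 days — 2 days to the end of April leaves 61.
May has 31 days (30 left).
30 days into June → June 30, 2024.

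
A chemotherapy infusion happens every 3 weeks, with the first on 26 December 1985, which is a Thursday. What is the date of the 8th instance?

22 May 1986

The 8th occurrence is 7 intervals after the first: 7 × 21 = 147 days after 26 December 1985.
December has 31 days — 5 days to the end of December leaves 142.
January has 31 days (111 left).
February has 28 days (83 left).
March has 31 days (52 left).
April has 30 days (22 left).
22 days into May → 22 May 1986.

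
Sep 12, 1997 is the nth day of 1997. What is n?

255

Days in months before Sep: 31 + 28 + 31 + 30 + 31 + 30 + 31 + 31 = 243.
Plus 12 days into Sep → day 255.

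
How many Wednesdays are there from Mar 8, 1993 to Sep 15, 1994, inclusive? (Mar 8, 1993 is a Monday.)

80

Mar 8, 1993 is a Monday; the first Wednesday on or after it is Mar 10, 1993 (2 days later).
From Mar 10, 1993 to Sep 15, 1994: 296 + 258 = 554 days (rest of 1993, to Sep 15, 1994 in 1994).
554 ÷ 7 = 79 full weeks with remainder 1, so 79 more Wednesdays after the first → 80.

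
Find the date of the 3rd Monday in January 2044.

The first Monday of January 2044 is January 4.
The 3rd Monday is 2 weeks later: 4 + 14 = 18.

18 January 2044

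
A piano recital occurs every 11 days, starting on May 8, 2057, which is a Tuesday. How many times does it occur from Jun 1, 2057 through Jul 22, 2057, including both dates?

4

Occurrences land 11·i days after May 8, 2057 for i = 0, 1, 2, …
Jun 1, 2057 is 24 days after the start; 24 ÷ 11 = 2 remainder 2; since the remainder is 2, round up to i = 3. First occurrence in the window: #4 on Jun 10, 2057 (3×11 = 33 days in).
Jul 22, 2057 is 75 days after the start; 75 ÷ 11 = 6 remainder 9. Last occurrence in the window: #7 on Jul 13, 2057.
Occurrences #4 through #7: 4 in total.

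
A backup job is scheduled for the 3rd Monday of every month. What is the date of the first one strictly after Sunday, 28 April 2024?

20 May 2024

April 2024 starts on a Monday; its first Monday is the 1st, so the 3rd Monday is the 15th — 15 April 2024.
That is not after 28 April 2024, so look at May 2024.
May 2024 starts on a Wednesday; its first Monday is the 6th, so the 3rd Monday is the 20th — 20 May 2024.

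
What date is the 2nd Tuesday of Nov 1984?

Nov 1984 begins on a Thursday, so the first Tuesday is Nov 6 (5 days later).
The 2nd Tuesday is 1 weeks later: 6 + 7 = 13.

Nov 13, 1984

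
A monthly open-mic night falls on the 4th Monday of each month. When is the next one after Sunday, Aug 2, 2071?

Aug 24, 2071

Aug 2071 starts on a Saturday; its first Monday is the 3rd, so the 4th Monday is the 24th — Aug 24, 2071.
Aug 24, 2071 is after Aug 2, 2071, so that is the next one.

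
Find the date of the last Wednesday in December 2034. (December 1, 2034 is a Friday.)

December 2034 begins on a Friday, so the first Wednesday is December 6 (5 days later).
December 2034 has 31 days. Adding weeks: 6, 13, 20, 27 — the last one ≤ 31 is the 27th.

December 27, 2034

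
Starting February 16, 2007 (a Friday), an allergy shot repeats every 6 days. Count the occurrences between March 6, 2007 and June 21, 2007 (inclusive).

18

Occurrences land 6·i days after February 16, 2007 for i = 0, 1, 2, …
March 6, 2007 is 18 days after the start; 18 ÷ 6 = 3 remainder 0. First occurrence in the window: #4 on March 6, 2007 (3×6 = 18 days in).
June 21, 2007 is 125 days after the start; 125 ÷ 6 = 20 remainder 5. Last occurrence in the window: #21 on June 16, 2007.
Occurrences #4 through #21: 18 in total.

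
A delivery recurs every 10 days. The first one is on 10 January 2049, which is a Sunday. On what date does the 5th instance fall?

The 5th occurrence is 4 intervals after the first: 4 × 10 = 40 days after 10 January 2049.
January has 31 days — 21 days to the end of January leaves 19.
19 days into February → 19 February 2049.

19 February 2049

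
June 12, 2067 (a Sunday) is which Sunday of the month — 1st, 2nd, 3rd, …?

Day 12 falls in week ⌈12/7⌉ of the month.
Days 1–7 hold the 1st Sunday, 8–14 the 2nd, 15–21 the 3rd, 22–28 the 4th, 29–31 the 5th.
12 is in the range for the 2nd.

2nd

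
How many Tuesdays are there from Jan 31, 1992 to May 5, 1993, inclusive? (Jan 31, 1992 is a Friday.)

66

Jan 31, 1992 is a Friday; the first Tuesday on or after it is Feb 4, 1992 (4 days later).
From Feb 4, 1992 to May 5, 1993: 331 + 125 = 456 days (rest of 1992, to May 5, 1993 in 1993).
456 ÷ 7 = 65 full weeks with remainder 1, so 65 more Tuesdays after the first → 66.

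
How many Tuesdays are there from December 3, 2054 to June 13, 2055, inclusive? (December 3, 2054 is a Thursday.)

27

December 3, 2054 is a Thursday; the first Tuesday on or after it is December 8, 2054 (5 days later).
From December 8, 2054 to June 13, 2055: 23 + 31 + 28 + 31 + 30 + 31 + 13 = 187 days (rest of December, January, February, March, April, May, June).
187 ÷ 7 = 26 full weeks with remainder 5, so 26 more Tuesdays after the first → 27.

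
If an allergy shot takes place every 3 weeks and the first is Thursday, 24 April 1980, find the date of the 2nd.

15 May 1980

The 2nd occurrence is 1 interval after the first: 1 × 21 = 21 days after 24 April 1980.
April has 30 days — 6 days to the end of April leaves 15.
15 days into May → 15 May 1980.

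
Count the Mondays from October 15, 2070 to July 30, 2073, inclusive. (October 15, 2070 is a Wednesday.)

October 15, 2070 is a Wednesday; the first Monday on or after it is October 20, 2070 (5 days later).
From October 20, 2070 to July 30, 2073: 72 + 365 + 366 + 211 = 1014 days (rest of 2070, 2071, 2072, to July 30, 2073 in 2073).
1014 ÷ 7 = 144 full weeks with remainder 6, so 144 more Mondays after the first → 145.

145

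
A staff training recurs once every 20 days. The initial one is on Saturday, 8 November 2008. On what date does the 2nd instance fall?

28 November 2008

The 2nd occurrence is 1 interval after the first: 1 × 20 = 20 days after 8 November 2008.
20 days later is 28 November 2008.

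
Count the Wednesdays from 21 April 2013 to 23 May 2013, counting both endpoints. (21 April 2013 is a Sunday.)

5

21 April 2013 is a Sunday; the first Wednesday on or after it is 24 April 2013 (3 days later).
From 24 April 2013 to 23 May 2013: 6 + 23 = 29 days (rest of April, May).
29 ÷ 7 = 4 full weeks with remainder 1, so 4 more Wednesdays after the first → 5.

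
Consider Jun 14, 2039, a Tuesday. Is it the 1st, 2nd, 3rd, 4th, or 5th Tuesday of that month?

2nd

Day 14 falls in week ⌈14/7⌉ of the month.
Days 1–7 hold the 1st Tuesday, 8–14 the 2nd, 15–21 the 3rd, 22–28 the 4th, 29–31 the 5th.
14 is in the range for the 2nd.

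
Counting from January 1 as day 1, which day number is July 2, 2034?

183

Days in months before July: 31 + 28 + 31 + 30 + 31 + 30 = 181.
Plus 2 days into July → day 183.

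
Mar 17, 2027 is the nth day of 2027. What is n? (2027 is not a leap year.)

76

Days in months before Mar: 31 + 28 = 59.
Plus 17 days into Mar → day 76.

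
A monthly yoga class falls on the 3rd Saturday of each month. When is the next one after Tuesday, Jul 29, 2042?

Aug 16, 2042

Jul 2042 starts on a Tuesday; its first Saturday is the 5th, so the 3rd Saturday is the 19th — Jul 19, 2042.
That is not after Jul 29, 2042, so look at Aug 2042.
Aug 2042 starts on a Friday; its first Saturday is the 2nd, so the 3rd Saturday is the 16th — Aug 16, 2042.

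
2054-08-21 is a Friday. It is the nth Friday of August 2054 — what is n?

Day 21 falls in week ⌈21/7⌉ of the month.
Days 1–7 hold the 1st Friday, 8–14 the 2nd, 15–21 the 3rd, 22–28 the 4th, 29–31 the 5th.
21 is in the range for the 3rd.

3rd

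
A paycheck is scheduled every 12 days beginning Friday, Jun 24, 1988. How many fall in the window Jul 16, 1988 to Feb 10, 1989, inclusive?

18

Occurrences land 12·i days after Jun 24, 1988 for i = 0, 1, 2, …
Jul 16, 1988 is 22 days after the start; 22 ÷ 12 = 1 remainder 10; since the remainder is 10, round up to i = 2. First occurrence in the window: #3 on Jul 18, 1988 (2×12 = 24 days in).
Feb 10, 1989 is 231 days after the start; 231 ÷ 12 = 19 remainder 3. Last occurrence in the window: #20 on Feb 7, 1989.
Occurrences #3 through #20: 18 in total.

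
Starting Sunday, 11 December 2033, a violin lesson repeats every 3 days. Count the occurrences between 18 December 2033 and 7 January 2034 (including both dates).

7

Occurrences land 3·i days after 11 December 2033 for i = 0, 1, 2, …
18 December 2033 is 7 days after the start; 7 ÷ 3 = 2 remainder 1; since the remainder is 1, round up to i = 3. First occurrence in the window: #4 on 20 December 2033 (3×3 = 9 days in).
7 January 2034 is 27 days after the start; 27 ÷ 3 = 9 remainder 0. Last occurrence in the window: #10 on 7 January 2034.
Occurrences #4 through #10: 7 in total.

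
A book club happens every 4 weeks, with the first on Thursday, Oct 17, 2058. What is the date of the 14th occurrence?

Oct 16, 2059

The 14th occurrence is 13 intervals after the first: 13 × 28 = 364 days after Oct 17, 2058.
Oct has 31 days — 14 days to the end of Oct leaves 350.
Nov has 30 days (320 left).
Dec has 31 days (289 left).
Jan has 31 days (258 left).
Feb has 28 days (230 left).
Mar has 31 days (199 left).
Apr has 30 days (169 left).
May has 31 days (138 left).
Jun has 30 days (108 left).
Jul has 31 days (77 left).
Aug has 31 days (46 left).
Sep has 30 days (16 left).
16 days into Oct → Oct 16, 2059.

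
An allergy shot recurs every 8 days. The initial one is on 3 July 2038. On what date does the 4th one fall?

The 4th occurrence is 3 intervals after the first: 3 × 8 = 24 days after 3 July 2038.
24 days later is 27 July 2038.

27 July 2038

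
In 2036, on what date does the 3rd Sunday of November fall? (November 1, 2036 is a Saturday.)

November 2036 begins on a Saturday, so the first Sunday is November 2 (1 day later).
The 3rd Sunday is 2 weeks later: 2 + 14 = 16.

November 16, 2036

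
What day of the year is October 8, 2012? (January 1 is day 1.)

Days in months before October: 31 + 29 + 31 + 30 + 31 + 30 + 31 + 31 + 30 = 274.
Plus 8 days into October → day 282.

282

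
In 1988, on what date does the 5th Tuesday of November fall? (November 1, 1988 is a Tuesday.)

November 29, 1988

November 1988 begins on a Tuesday, so the first Tuesday is November 1.
The 5th Tuesday is 4 weeks later: 1 + 28 = 29.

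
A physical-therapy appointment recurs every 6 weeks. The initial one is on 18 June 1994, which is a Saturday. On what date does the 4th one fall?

The 4th occurrence is 3 intervals after the first: 3 × 42 = 126 days after 18 June 1994.
June has 30 days — 12 days to the end of June leaves 114.
July has 31 days (83 left).
August has 31 days (52 left).
September has 30 days (22 left).
22 days into October → 22 October 1994.

22 October 1994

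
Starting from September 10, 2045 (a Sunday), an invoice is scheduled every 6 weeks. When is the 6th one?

The 6th occurrence is 5 intervals after the first: 5 × 42 = 210 days after September 10, 2045.
September has 30 days — 20 days to the end of September leaves 190.
October has 31 days (159 left).
November has 30 days (129 left).
December has 31 days (98 left).
January has 31 days (67 left).
February has 28 days (39 left).
March has 31 days (8 left).
8 days into April → April 8, 2046.

April 8, 2046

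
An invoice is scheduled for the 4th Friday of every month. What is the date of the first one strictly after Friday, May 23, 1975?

May 1975 starts on a Thursday; its first Friday is the 2nd, so the 4th Friday is the 23rd — May 23, 1975.
That is not after May 23, 1975, so look at Jun 1975.
Jun 1975 starts on a Sunday; its first Friday is the 6th, so the 4th Friday is the 27th — Jun 27, 1975.

Jun 27, 1975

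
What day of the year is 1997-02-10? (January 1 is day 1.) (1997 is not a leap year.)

Days in months before February: 31 = 31.
Plus 10 days into February → day 41.

41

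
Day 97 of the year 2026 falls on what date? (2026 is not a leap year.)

7 April 2026

January has 31 days (97 − 31 = 66 remain).
February has 28 days (66 − 28 = 38 remain).
March has 31 days (38 − 31 = 7 remain).
7 into April → April 7.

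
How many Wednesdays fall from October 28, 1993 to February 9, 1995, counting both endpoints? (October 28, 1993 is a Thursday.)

October 28, 1993 is a Thursday; the first Wednesday on or after it is November 3, 1993 (6 days later).
From November 3, 1993 to February 9, 1995: 58 + 365 + 40 = 463 days (rest of 1993, 1994, to February 9, 1995 in 1995).
463 ÷ 7 = 66 full weeks with remainder 1, so 66 more Wednesdays after the first → 67.

67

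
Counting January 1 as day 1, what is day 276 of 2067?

3 October 2067

January has 31 days (276 − 31 = 245 remain).
February has 28 days (245 − 28 = 217 remain).
March has 31 days (217 − 31 = 186 remain).
April has 30 days (186 − 30 = 156 remain).
May has 31 days (156 − 31 = 125 remain).
June has 30 days (125 − 30 = 95 remain).
July has 31 days (95 − 31 = 64 remain).
August has 31 days (64 − 31 = 33 remain).
September has 30 days (33 − 30 = 3 remain).
3 into October → October 3.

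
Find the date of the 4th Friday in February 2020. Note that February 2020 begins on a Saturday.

February 2020 begins on a Saturday, so the first Friday is February 7 (6 days later).
The 4th Friday is 3 weeks later: 7 + 21 = 28.

2020-02-28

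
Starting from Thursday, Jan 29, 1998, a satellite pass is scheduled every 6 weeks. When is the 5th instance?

The 5th occurrence is 4 intervals after the first: 4 × 42 = 168 days after Jan 29, 1998.
Jan has 31 days — 2 days to the end of Jan leaves 166.
Feb has 28 days (138 left).
Mar has 31 days (107 left).
Apr has 30 days (77 left).
May has 31 days (46 left).
Jun has 30 days (16 left).
16 days into Jul → Jul 16, 1998.

Jul 16, 1998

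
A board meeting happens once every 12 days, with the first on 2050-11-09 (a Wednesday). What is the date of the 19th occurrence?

The 19th occurrence is 18 intervals after the first: 18 × 12 = 216 days after 2050-11-09.
November has 30 days — 21 days to the end of November leaves 195.
December has 31 days (164 left).
January has 31 days (133 left).
February has 28 days (105 left).
March has 31 days (74 left).
April has 30 days (44 left).
May has 31 days (13 left).
13 days into June → 2051-06-13.

2051-06-13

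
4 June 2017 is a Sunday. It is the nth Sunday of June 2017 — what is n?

Day 4 falls in week ⌈4/7⌉ of the month.
Days 1–7 hold the 1st Sunday, 8–14 the 2nd, 15–21 the 3rd, 22–28 the 4th, 29–31 the 5th.
4 is in the range for the 1st.

1st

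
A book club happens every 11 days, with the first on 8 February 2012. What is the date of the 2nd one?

The 2nd occurrence is 1 interval after the first: 1 × 11 = 11 days after 8 February 2012.
11 days later is 19 February 2012.

19 February 2012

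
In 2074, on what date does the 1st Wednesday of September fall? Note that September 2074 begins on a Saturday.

2074-09-05

September 2074 begins on a Saturday, so the first Wednesday is September 5 (4 days later).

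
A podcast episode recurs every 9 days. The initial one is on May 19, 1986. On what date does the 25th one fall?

The 25th occurrence is 24 intervals after the first: 24 × 9 = 216 days after May 19, 1986.
May has 31 days — 12 days to the end of May leaves 204.
Jun has 30 days (174 left).
Jul has 31 days (143 left).
Aug has 31 days (112 left).
Sep has 30 days (82 left).
Oct has 31 days (51 left).
Nov has 30 days (21 left).
21 days into Dec → Dec 21, 1986.

Dec 21, 1986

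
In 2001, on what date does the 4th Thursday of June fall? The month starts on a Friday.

2001-06-28

June 2001 begins on a Friday, so the first Thursday is June 7 (6 days later).
The 4th Thursday is 3 weeks later: 7 + 21 = 28.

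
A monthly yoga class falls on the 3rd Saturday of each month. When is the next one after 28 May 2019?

May 2019 starts on a Wednesday; its first Saturday is the 4th, so the 3rd Saturday is the 18th — 18 May 2019.
That is not after 28 May 2019, so look at June 2019.
June 2019 starts on a Saturday; its first Saturday is the 1st, so the 3rd Saturday is the 15th — 15 June 2019.

15 June 2019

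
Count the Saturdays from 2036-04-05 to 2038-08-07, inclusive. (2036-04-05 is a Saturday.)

2036-04-05 is a Saturday; the first Saturday on or after it is 2036-04-05.
From 2036-04-05 to 2038-08-07: 270 + 365 + 219 = 854 days (rest of 2036, 2037, to 2038-08-07 in 2038).
854 ÷ 7 = 122 full weeks with remainder 0, so 122 more Saturdays after the first → 123.

123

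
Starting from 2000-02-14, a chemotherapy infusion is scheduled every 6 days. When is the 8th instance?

2000-03-27

The 8th occurrence is 7 intervals after the first: 7 × 6 = 42 days after 2000-02-14.
February has 29 days — 15 days to the end of February leaves 27.
27 days into March → 2000-03-27.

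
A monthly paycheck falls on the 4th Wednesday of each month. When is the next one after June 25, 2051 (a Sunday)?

June 28, 2051

June 2051 starts on a Thursday; its first Wednesday is the 7th, so the 4th Wednesday is the 28th — June 28, 2051.
June 28, 2051 is after June 25, 2051, so that is the next one.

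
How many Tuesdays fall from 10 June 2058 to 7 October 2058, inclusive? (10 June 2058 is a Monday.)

10 June 2058 is a Monday; the first Tuesday on or after it is 11 June 2058 (1 day later).
From 11 June 2058 to 7 October 2058: 19 + 31 + 31 + 30 + 7 = 118 days (rest of June, July, August, September, October).
118 ÷ 7 = 16 full weeks with remainder 6, so 16 more Tuesdays after the first → 17.

17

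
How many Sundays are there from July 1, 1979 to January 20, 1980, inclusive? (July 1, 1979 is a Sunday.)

July 1, 1979 is a Sunday; the first Sunday on or after it is July 1, 1979.
From July 1, 1979 to January 20, 1980: 30 + 31 + 30 + 31 + 30 + 31 + 20 = 203 days (rest of July, August, September, October, November, December, January).
203 ÷ 7 = 29 full weeks with remainder 0, so 29 more Sundays after the first → 30.

30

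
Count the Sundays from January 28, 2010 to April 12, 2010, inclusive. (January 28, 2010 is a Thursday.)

January 28, 2010 is a Thursday; the first Sunday on or after it is January 31, 2010 (3 days later).
From January 31, 2010 to April 12, 2010: 0 + 28 + 31 + 12 = 71 days (rest of January, February, March, April).
71 ÷ 7 = 10 full weeks with remainder 1, so 10 more Sundays after the first → 11.

11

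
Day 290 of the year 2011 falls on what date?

January has 31 days (290 − 31 = 259 remain).
February has 28 days (259 − 28 = 231 remain).
March has 31 days (231 − 31 = 200 remain).
April has 30 days (200 − 30 = 170 remain).
May has 31 days (170 − 31 = 139 remain).
June has 30 days (139 − 30 = 109 remain).
July has 31 days (109 − 31 = 78 remain).
August has 31 days (78 − 31 = 47 remain).
September has 30 days (47 − 30 = 17 remain).
17 into October → October 17.

October 17, 2011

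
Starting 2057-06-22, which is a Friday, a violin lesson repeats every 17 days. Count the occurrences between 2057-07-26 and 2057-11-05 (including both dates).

7

Occurrences land 17·i days after 2057-06-22 for i = 0, 1, 2, …
2057-07-26 is 34 days after the start; 34 ÷ 17 = 2 remainder 0. First occurrence in the window: #3 on 2057-07-26 (2×17 = 34 days in).
2057-11-05 is 136 days after the start; 136 ÷ 17 = 8 remainder 0. Last occurrence in the window: #9 on 2057-11-05.
Occurrences #3 through #9: 7 in total.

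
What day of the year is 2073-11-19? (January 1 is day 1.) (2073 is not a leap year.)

323

Days in months before November: 31 + 28 + 31 + 30 + 31 + 30 + 31 + 31 + 30 + 31 = 304.
Plus 19 days into November → day 323.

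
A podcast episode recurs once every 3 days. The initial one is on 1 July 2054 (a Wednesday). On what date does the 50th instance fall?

25 November 2054

The 50th occurrence is 49 intervals after the first: 49 × 3 = 147 days after 1 July 2054.
July has 31 days — 30 days to the end of July leaves 117.
August has 31 days (86 left).
September has 30 days (56 left).
October has 31 days (25 left).
25 days into November → 25 November 2054.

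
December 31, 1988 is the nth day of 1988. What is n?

Days in months before December: 31 + 29 + 31 + 30 + 31 + 30 + 31 + 31 + 30 + 31 + 30 = 335.
Plus 31 days into December → day 366.

366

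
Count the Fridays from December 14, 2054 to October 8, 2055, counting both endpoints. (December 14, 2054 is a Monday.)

December 14, 2054 is a Monday; the first Friday on or after it is December 18, 2054 (4 days later).
From December 18, 2054 to October 8, 2055: 13 + 31 + 28 + 31 + 30 + 31 + 30 + 31 + 31 + 30 + 8 = 294 days (rest of December, January, February, March, April, May, June, July, August, September, October).
294 ÷ 7 = 42 full weeks with remainder 0, so 42 more Fridays after the first → 43.

43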